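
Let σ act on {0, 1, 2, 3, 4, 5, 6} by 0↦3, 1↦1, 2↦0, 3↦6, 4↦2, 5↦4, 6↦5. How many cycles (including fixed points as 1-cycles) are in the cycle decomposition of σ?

2

Cycle decomposition: (0 3 6 5 4 2) (1).
2 cycles.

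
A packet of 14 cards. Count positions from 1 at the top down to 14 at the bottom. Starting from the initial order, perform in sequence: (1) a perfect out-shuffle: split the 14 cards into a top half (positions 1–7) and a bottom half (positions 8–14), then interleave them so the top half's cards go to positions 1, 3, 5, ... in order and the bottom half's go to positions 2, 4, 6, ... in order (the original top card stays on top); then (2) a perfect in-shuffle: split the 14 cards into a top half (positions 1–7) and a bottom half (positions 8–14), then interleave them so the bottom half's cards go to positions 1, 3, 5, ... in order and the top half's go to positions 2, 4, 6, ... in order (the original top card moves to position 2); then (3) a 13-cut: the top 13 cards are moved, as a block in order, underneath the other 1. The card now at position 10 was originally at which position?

Undo the operations in reverse order, starting from position 10:
  undo op 3 (cut 13): 10 ← 9
  undo op 2 (in-shuffle, from bottom half): 9 ← 12
  undo op 1 (out-shuffle, from bottom half): 12 ← 13
So the card at position 10 came from original position 13.

13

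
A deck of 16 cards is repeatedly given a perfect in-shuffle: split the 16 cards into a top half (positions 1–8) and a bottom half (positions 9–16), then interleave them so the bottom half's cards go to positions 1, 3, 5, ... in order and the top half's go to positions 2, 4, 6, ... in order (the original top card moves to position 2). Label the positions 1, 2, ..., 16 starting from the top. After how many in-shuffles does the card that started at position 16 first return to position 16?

8

Follow position 16 under repeated in-shuffles:
16 → 15 → 13 → 9 → 1 → 2 → 4 → 8 → 16
It first returns after 8 in-shuffles.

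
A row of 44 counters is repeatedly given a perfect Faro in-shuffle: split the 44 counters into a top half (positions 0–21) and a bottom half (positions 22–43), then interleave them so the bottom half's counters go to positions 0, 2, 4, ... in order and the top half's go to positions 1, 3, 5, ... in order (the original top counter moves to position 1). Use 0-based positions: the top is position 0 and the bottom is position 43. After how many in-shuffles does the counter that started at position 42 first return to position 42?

12

Follow position 42 under repeated in-shuffles:
42 → 40 → 36 → 28 → 12 → 25 → 6 → 13 → 27 → 10 → 21 → 43 → 42
It first returns after 12 in-shuffles.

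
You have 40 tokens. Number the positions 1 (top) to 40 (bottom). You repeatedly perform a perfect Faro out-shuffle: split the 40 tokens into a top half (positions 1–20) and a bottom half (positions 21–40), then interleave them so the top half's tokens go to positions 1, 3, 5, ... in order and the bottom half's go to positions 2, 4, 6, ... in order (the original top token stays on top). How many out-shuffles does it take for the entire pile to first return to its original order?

The out-shuffle permutes the 40 positions with cycle lengths [1, 1, 2, 12, 12, 12].
Every token is home exactly when every cycle has completed a whole number of laps, i.e. after lcm(1, 2, 12) = 12 out-shuffles.

12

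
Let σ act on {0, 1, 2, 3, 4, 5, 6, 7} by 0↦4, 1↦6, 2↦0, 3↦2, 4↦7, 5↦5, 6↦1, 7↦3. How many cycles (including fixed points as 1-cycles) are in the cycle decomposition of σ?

Cycle decomposition: (0 4 7 3 2) (1 6) (5).
3 cycles.

3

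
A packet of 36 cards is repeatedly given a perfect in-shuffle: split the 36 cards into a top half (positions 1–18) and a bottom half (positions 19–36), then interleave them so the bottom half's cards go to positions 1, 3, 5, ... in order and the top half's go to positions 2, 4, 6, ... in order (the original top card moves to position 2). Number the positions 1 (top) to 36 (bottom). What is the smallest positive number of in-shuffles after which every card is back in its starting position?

The in-shuffle permutes the 36 positions with cycle lengths [36].
Every card is home exactly when every cycle has completed a whole number of laps, i.e. after lcm(36) = 36 in-shuffles.

36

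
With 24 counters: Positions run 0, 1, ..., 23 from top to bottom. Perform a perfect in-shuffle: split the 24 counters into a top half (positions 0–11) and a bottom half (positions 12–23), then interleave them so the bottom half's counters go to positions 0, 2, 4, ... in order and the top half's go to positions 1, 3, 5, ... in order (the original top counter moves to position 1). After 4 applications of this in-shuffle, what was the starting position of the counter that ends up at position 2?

Work backwards from position 2, undoing one in-shuffle at a time:
2 ← 13 ← 6 ← 15 ← 7
So the counter now at position 2 started at position 7.

7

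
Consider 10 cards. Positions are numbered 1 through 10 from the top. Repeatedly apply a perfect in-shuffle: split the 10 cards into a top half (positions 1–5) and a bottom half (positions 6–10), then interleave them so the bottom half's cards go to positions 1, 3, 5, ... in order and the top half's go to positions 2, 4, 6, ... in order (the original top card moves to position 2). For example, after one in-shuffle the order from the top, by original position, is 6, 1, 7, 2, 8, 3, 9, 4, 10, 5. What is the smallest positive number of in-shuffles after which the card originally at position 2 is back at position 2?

Follow position 2 under repeated in-shuffles:
2 → 4 → 8 → 5 → 10 → 9 → 7 → 3 → 6 → 1 → 2
It first returns after 10 in-shuffles.

10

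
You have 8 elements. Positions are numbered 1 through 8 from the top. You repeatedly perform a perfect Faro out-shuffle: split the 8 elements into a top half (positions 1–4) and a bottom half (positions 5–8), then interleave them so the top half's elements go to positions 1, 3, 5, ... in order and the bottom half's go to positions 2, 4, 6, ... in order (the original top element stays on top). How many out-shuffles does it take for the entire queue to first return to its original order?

The out-shuffle permutes the 8 positions with cycle lengths [1, 1, 3, 3].
Every element is home exactly when every cycle has completed a whole number of laps, i.e. after lcm(1, 3) = 3 out-shuffles.

3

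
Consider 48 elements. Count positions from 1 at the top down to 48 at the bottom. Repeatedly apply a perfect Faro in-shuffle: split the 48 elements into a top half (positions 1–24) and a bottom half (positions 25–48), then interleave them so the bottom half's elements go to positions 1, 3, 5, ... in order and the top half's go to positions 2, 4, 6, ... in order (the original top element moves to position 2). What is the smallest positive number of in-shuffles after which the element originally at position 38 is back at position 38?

Follow position 38 under repeated in-shuffles:
38 → 27 → 5 → 10 → 20 → 40 → 31 → 13 → ... → 38 (length 21)
It first returns after 21 in-shuffles.

21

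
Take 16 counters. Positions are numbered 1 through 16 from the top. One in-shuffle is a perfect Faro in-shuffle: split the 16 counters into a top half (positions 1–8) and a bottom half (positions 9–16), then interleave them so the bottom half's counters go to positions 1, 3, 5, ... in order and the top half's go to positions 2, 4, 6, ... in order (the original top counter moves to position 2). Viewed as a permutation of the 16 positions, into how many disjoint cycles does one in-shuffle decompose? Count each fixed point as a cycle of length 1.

Trace each unvisited position around until it returns:
(1 2 4 8 16 15 13 9) (3 6 12 7 14 11 5 10)
2 cycles in total.

2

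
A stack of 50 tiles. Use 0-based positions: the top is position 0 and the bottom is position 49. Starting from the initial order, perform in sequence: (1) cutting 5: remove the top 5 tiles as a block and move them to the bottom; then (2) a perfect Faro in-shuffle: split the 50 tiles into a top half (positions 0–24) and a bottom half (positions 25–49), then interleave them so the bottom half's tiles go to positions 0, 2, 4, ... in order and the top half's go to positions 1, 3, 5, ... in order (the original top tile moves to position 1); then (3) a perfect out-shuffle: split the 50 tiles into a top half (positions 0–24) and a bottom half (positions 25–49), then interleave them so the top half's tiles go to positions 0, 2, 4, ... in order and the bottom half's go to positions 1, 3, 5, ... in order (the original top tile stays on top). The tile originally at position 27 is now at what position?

Track the tile from position 27 forward through each operation:
  after op 1 (cut 5): 27 → 22
  after op 2 (in-shuffle): 22 → 45
  after op 3 (out-shuffle): 45 → 41

41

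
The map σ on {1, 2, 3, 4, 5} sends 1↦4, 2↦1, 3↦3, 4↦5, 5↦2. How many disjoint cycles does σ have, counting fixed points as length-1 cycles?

2

Cycle decomposition: (1 4 5 2) (3).
2 cycles.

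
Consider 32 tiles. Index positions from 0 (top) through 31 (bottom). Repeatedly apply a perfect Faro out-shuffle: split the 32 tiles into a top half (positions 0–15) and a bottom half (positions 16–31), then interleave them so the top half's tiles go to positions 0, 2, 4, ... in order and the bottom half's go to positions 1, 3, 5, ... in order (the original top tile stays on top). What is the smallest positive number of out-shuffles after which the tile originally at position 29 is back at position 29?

5

Follow position 29 under repeated out-shuffles:
29 → 27 → 23 → 15 → 30 → 29
It first returns after 5 out-shuffles.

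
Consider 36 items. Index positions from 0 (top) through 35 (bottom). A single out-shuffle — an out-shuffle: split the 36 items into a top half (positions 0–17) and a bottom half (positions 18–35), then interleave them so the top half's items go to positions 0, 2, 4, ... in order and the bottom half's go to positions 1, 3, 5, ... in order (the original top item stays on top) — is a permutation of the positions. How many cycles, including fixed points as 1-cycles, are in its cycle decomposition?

7

Trace each unvisited position around until it returns:
(0) (1 2 4 8 16 32 ... len 12) (3 6 12 24 13 26 ... len 12) (5 10 20) (7 14 28 21) (15 30 25) (35)
7 cycles in total.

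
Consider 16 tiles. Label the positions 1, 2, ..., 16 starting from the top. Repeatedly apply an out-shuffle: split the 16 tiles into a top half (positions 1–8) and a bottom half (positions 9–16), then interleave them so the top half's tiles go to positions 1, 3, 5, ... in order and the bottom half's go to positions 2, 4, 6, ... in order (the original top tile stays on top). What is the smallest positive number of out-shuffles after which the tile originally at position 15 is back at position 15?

Follow position 15 under repeated out-shuffles:
15 → 14 → 12 → 8 → 15
It first returns after 4 out-shuffles.

4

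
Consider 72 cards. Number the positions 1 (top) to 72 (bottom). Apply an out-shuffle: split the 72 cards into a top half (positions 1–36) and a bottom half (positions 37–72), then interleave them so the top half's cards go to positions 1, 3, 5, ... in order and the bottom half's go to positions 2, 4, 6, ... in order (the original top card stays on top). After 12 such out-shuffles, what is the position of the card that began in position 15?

48

Track the card's position through each out-shuffle:
15 → 29 → 57 → 42 → 12 → 23 → 45 → 18 → 35 → 69 → 66 → 60 → 48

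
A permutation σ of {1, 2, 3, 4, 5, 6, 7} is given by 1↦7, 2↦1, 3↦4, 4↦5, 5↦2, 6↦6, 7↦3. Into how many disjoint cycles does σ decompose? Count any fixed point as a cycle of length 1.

Cycle decomposition: (1 7 3 4 5 2) (6).
2 cycles.

2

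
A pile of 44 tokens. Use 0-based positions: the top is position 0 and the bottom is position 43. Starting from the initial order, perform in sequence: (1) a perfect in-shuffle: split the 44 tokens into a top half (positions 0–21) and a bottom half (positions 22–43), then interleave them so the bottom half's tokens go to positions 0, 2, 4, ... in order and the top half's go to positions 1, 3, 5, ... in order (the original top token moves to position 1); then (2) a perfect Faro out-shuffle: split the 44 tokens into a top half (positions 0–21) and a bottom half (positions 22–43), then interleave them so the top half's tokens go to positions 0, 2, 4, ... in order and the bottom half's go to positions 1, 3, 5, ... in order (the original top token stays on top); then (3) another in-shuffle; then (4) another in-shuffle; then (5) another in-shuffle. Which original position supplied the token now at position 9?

Undo the operations in reverse order, starting from position 9:
  undo op 5 (in-shuffle, from top half): 9 ← 4
  undo op 4 (in-shuffle, from bottom half): 4 ← 24
  undo op 3 (in-shuffle, from bottom half): 24 ← 34
  undo op 2 (out-shuffle, from top half): 34 ← 17
  undo op 1 (in-shuffle, from top half): 17 ← 8
So the token at position 9 came from original position 8.

8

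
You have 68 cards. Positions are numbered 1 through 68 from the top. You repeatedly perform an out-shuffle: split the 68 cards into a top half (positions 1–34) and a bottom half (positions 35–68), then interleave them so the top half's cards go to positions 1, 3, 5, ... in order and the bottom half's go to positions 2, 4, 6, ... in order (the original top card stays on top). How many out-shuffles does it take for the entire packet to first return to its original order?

66

The out-shuffle permutes the 68 positions with cycle lengths [1, 1, 66].
Every card is home exactly when every cycle has completed a whole number of laps, i.e. after lcm(1, 66) = 66 out-shuffles.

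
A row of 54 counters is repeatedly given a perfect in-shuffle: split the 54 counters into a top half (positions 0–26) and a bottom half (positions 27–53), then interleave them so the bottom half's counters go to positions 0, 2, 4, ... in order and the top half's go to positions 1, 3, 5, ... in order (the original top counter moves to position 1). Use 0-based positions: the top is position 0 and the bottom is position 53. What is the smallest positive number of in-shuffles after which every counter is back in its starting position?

20

The in-shuffle permutes the 54 positions with cycle lengths [4, 10, 20, 20].
Every counter is home exactly when every cycle has completed a whole number of laps, i.e. after lcm(4, 10, 20) = 20 in-shuffles.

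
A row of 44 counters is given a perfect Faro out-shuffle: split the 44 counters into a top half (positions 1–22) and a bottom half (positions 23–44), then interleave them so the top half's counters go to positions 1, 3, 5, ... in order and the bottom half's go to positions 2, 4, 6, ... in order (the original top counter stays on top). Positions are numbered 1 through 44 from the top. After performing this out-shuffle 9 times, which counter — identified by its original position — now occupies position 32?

Work backwards from position 32, undoing one out-shuffle at a time:
32 ← 38 ← 41 ← 21 ← 11 ← 6 ← 25 ← 13 ← 7 ← 4
So the counter now at position 32 started at position 4.

4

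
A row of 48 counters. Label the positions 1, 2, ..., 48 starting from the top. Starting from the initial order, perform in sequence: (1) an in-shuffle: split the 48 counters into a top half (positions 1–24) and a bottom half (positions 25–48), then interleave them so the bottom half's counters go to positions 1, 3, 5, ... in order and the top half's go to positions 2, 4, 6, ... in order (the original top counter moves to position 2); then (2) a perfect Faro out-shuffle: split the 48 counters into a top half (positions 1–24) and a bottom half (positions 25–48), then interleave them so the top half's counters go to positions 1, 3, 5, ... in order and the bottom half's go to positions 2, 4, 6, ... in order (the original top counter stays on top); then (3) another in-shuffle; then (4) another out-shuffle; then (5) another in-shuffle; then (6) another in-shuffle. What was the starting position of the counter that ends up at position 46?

30

Undo the operations in reverse order, starting from position 46:
  undo op 6 (in-shuffle, from top half): 46 ← 23
  undo op 5 (in-shuffle, from bottom half): 23 ← 36
  undo op 4 (out-shuffle, from bottom half): 36 ← 42
  undo op 3 (in-shuffle, from top half): 42 ← 21
  undo op 2 (out-shuffle, from top half): 21 ← 11
  undo op 1 (in-shuffle, from bottom half): 11 ← 30
So the counter at position 46 came from original position 30.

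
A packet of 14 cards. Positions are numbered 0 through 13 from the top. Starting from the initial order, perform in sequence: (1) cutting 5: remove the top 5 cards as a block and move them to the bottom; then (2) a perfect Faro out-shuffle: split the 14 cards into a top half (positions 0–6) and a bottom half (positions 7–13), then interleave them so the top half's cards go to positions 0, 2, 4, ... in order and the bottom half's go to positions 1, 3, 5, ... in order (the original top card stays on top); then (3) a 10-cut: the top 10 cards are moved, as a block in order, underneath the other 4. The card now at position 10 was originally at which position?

Undo the operations in reverse order, starting from position 10:
  undo op 3 (cut 10): 10 ← 6
  undo op 2 (out-shuffle, from top half): 6 ← 3
  undo op 1 (cut 5): 3 ← 8
So the card at position 10 came from original position 8.

8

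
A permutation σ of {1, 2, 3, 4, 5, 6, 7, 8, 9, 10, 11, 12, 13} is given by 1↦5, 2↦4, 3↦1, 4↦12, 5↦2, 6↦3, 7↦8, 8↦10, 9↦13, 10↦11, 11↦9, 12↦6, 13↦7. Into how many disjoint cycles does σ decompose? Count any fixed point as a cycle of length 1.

2

Cycle decomposition: (1 5 2 4 12 6 3) (7 8 10 11 9 13).
2 cycles.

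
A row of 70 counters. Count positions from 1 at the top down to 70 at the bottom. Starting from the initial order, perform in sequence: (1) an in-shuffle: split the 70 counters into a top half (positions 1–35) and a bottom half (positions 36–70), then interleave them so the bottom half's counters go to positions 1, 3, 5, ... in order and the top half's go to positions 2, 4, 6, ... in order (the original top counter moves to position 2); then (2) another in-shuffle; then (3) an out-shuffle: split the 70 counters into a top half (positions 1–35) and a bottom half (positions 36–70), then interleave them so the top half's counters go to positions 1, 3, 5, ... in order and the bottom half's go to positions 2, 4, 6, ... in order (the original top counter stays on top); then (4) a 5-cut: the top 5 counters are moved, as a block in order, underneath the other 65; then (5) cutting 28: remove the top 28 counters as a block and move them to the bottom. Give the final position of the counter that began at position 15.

17

Track the counter from position 15 forward through each operation:
  after op 1 (in-shuffle): 15 → 30
  after op 2 (in-shuffle): 30 → 60
  after op 3 (out-shuffle): 60 → 50
  after op 4 (cut 5): 50 → 45
  after op 5 (cut 28): 45 → 17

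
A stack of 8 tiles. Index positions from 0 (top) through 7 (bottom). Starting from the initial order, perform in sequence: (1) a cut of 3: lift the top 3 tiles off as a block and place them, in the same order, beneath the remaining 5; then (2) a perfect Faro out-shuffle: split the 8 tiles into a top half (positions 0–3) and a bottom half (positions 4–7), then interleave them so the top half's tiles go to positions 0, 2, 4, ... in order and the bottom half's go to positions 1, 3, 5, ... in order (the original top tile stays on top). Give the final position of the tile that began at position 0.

3

Track the tile from position 0 forward through each operation:
  after op 1 (cut 3): 0 → 5
  after op 2 (out-shuffle): 5 → 3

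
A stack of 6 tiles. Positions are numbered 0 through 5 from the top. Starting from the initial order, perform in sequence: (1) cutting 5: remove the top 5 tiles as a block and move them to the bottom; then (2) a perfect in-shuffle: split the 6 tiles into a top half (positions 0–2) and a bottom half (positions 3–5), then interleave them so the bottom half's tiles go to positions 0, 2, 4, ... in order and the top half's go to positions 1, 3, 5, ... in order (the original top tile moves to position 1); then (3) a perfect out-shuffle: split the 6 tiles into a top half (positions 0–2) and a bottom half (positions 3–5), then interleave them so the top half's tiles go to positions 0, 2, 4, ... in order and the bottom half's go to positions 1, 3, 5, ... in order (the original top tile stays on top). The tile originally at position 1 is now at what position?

5

Track the tile from position 1 forward through each operation:
  after op 1 (cut 5): 1 → 2
  after op 2 (in-shuffle): 2 → 5
  after op 3 (out-shuffle): 5 → 5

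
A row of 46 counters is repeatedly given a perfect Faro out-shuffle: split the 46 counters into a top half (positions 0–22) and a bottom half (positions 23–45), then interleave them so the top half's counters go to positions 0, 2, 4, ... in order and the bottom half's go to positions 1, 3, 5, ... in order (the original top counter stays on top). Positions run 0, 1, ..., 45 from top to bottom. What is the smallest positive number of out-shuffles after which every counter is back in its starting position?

12

The out-shuffle permutes the 46 positions with cycle lengths [1, 1, 2, 4, 4, 4, 6, 12, 12].
Every counter is home exactly when every cycle has completed a whole number of laps, i.e. after lcm(1, 2, 4, 6, 12) = 12 out-shuffles.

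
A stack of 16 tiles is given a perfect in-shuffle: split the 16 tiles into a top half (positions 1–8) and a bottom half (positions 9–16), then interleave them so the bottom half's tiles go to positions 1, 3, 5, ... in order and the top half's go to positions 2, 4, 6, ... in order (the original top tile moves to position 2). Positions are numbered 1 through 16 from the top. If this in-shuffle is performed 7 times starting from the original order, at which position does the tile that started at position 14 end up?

7

Track the tile's position through each in-shuffle:
14 → 11 → 5 → 10 → 3 → 6 → 12 → 7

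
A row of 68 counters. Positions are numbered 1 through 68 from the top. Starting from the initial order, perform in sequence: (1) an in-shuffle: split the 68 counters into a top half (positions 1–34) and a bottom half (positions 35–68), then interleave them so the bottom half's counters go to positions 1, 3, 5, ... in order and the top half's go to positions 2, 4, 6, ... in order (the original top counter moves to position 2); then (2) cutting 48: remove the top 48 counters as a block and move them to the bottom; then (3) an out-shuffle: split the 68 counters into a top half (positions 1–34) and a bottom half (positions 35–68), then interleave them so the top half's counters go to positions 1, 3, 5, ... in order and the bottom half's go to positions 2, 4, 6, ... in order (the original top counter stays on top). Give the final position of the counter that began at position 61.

9

Track the counter from position 61 forward through each operation:
  after op 1 (in-shuffle): 61 → 53
  after op 2 (cut 48): 53 → 5
  after op 3 (out-shuffle): 5 → 9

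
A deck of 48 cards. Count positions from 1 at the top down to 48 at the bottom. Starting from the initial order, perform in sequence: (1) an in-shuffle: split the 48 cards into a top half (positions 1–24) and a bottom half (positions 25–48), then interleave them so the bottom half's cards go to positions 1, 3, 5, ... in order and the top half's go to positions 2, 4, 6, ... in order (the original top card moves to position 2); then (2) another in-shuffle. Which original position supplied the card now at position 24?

6

Undo the operations in reverse order, starting from position 24:
  undo op 2 (in-shuffle, from top half): 24 ← 12
  undo op 1 (in-shuffle, from top half): 12 ← 6
So the card at position 24 came from original position 6.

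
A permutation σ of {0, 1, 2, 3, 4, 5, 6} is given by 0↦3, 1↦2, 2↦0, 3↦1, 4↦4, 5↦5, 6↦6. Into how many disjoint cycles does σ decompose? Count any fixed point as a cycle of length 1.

4

Cycle decomposition: (0 3 1 2) (4) (5) (6).
4 cycles.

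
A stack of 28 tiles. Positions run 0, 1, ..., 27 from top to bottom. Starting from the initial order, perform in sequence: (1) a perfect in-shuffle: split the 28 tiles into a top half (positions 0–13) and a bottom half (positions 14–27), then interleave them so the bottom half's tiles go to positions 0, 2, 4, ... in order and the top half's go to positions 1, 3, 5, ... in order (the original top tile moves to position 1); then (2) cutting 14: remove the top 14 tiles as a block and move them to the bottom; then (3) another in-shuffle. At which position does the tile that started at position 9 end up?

Track the tile from position 9 forward through each operation:
  after op 1 (in-shuffle): 9 → 19
  after op 2 (cut 14): 19 → 5
  after op 3 (in-shuffle): 5 → 11

11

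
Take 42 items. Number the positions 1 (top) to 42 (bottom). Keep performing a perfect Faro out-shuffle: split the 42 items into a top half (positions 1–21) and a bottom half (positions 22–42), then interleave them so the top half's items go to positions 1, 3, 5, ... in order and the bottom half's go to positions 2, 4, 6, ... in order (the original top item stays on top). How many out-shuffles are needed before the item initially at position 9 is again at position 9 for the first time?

Follow position 9 under repeated out-shuffles:
9 → 17 → 33 → 24 → 6 → 11 → 21 → 41 → 40 → 38 → 34 → 26 → 10 → 19 → 37 → 32 → 22 → 2 → 3 → 5 → 9
It first returns after 20 out-shuffles.

20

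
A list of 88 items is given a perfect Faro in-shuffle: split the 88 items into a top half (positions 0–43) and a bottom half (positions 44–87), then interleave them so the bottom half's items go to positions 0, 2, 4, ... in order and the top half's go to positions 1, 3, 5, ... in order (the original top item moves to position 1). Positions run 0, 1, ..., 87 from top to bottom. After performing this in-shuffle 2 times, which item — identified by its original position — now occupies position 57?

58

Work backwards from position 57, undoing one in-shuffle at a time:
57 ← 28 ← 58
So the item now at position 57 started at position 58.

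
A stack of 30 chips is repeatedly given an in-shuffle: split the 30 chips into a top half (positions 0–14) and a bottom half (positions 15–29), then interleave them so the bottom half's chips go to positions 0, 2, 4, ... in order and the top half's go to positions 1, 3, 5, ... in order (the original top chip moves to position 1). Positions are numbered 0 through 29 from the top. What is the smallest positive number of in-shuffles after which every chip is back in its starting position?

5

The in-shuffle permutes the 30 positions with cycle lengths [5, 5, 5, 5, 5, 5].
Every chip is home exactly when every cycle has completed a whole number of laps, i.e. after lcm(5) = 5 in-shuffles.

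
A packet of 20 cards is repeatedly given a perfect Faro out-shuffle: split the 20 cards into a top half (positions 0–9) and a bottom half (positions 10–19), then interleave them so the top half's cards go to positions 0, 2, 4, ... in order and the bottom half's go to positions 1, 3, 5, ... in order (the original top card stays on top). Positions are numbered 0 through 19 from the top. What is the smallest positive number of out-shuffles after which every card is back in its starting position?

18

The out-shuffle permutes the 20 positions with cycle lengths [1, 1, 18].
Every card is home exactly when every cycle has completed a whole number of laps, i.e. after lcm(1, 18) = 18 out-shuffles.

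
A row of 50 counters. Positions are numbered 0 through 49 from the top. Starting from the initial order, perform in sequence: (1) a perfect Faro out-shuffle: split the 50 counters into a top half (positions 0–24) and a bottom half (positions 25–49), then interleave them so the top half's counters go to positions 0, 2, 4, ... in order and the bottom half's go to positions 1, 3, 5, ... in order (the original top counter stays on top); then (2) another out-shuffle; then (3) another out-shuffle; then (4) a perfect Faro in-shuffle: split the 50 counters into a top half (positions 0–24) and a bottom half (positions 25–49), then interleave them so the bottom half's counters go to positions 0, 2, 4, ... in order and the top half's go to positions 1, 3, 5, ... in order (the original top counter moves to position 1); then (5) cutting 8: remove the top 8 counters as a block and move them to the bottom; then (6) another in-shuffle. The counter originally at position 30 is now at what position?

10

Track the counter from position 30 forward through each operation:
  after op 1 (out-shuffle): 30 → 11
  after op 2 (out-shuffle): 11 → 22
  after op 3 (out-shuffle): 22 → 44
  after op 4 (in-shuffle): 44 → 38
  after op 5 (cut 8): 38 → 30
  after op 6 (in-shuffle): 30 → 10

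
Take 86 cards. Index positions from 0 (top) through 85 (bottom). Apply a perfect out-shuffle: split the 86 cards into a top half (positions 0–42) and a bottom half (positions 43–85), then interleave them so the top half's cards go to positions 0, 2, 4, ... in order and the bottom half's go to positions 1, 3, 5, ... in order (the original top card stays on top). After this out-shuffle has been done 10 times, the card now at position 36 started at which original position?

9

Work backwards from position 36, undoing one out-shuffle at a time:
36 ← 18 ← 9 ← 47 ← 66 ← 33 ← 59 ← 72 ← 36 ← 18 ← 9
So the card now at position 36 started at position 9.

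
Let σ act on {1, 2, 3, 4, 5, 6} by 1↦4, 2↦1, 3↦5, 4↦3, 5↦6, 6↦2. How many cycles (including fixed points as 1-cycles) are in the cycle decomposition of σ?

1

Cycle decomposition: (1 4 3 5 6 2).
1 cycle.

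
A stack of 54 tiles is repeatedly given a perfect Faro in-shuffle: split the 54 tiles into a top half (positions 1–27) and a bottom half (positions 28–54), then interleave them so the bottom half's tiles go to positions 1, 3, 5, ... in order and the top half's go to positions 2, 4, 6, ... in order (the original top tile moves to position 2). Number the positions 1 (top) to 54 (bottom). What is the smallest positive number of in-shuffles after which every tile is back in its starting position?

20

The in-shuffle permutes the 54 positions with cycle lengths [4, 10, 20, 20].
Every tile is home exactly when every cycle has completed a whole number of laps, i.e. after lcm(4, 10, 20) = 20 in-shuffles.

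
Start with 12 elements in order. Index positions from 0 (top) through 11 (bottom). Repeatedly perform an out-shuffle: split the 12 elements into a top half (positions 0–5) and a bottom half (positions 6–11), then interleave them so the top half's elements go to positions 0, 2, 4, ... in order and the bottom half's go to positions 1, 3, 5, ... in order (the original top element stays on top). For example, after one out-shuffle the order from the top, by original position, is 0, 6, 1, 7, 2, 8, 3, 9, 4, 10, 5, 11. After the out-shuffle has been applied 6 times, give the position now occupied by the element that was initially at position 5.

Track the element's position through each out-shuffle:
5 → 10 → 9 → 7 → 3 → 6 → 1

1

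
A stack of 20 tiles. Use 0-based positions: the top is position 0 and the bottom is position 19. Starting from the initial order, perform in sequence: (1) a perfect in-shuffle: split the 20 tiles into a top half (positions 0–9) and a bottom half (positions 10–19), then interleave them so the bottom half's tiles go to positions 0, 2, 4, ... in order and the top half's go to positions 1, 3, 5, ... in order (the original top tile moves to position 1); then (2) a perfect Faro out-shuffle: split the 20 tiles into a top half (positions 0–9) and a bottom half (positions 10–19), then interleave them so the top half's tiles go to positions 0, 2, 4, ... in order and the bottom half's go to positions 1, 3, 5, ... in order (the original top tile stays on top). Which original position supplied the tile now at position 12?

13

Undo the operations in reverse order, starting from position 12:
  undo op 2 (out-shuffle, from top half): 12 ← 6
  undo op 1 (in-shuffle, from bottom half): 6 ← 13
So the tile at position 12 came from original position 13.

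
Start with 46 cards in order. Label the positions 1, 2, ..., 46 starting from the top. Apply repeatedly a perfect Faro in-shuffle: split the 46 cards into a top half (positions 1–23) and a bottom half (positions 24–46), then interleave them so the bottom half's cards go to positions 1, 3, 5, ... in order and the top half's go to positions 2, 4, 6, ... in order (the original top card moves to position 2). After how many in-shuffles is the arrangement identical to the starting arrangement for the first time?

23

The in-shuffle permutes the 46 positions with cycle lengths [23, 23].
Every card is home exactly when every cycle has completed a whole number of laps, i.e. after lcm(23) = 23 in-shuffles.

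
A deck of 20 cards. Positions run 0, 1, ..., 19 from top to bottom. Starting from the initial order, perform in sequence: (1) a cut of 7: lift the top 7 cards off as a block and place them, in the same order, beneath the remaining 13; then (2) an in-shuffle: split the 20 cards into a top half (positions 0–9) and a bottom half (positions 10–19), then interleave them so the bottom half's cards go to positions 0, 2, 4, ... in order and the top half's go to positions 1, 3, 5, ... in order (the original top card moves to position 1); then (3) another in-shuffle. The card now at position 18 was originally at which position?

16

Undo the operations in reverse order, starting from position 18:
  undo op 3 (in-shuffle, from bottom half): 18 ← 19
  undo op 2 (in-shuffle, from top half): 19 ← 9
  undo op 1 (cut 7): 9 ← 16
So the card at position 18 came from original position 16.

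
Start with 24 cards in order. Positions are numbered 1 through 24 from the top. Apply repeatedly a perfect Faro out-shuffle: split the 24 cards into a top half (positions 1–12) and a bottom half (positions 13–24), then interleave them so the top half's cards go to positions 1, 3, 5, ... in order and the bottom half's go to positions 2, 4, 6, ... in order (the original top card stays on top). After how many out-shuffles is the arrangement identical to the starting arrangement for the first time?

The out-shuffle permutes the 24 positions with cycle lengths [1, 1, 11, 11].
Every card is home exactly when every cycle has completed a whole number of laps, i.e. after lcm(1, 11) = 11 out-shuffles.

11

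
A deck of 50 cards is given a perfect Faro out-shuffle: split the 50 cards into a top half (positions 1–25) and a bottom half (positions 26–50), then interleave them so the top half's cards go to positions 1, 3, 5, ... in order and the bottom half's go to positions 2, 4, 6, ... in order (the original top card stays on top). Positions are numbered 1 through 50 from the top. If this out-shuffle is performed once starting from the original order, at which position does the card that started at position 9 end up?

17

Track the card's position through each out-shuffle:
9 → 17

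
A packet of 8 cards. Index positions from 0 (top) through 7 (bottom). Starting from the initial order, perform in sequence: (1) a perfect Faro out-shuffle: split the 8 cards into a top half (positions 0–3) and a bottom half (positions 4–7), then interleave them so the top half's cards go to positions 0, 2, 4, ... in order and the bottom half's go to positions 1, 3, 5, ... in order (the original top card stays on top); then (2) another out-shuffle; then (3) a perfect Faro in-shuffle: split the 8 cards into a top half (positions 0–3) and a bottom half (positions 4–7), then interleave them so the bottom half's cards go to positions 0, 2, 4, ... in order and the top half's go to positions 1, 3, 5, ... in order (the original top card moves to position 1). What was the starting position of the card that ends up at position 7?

6

Undo the operations in reverse order, starting from position 7:
  undo op 3 (in-shuffle, from top half): 7 ← 3
  undo op 2 (out-shuffle, from bottom half): 3 ← 5
  undo op 1 (out-shuffle, from bottom half): 5 ← 6
So the card at position 7 came from original position 6.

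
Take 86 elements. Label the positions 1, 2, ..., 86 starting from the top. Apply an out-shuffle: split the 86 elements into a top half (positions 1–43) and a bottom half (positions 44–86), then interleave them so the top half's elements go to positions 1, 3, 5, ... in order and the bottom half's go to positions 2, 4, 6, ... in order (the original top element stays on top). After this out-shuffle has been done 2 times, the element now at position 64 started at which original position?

38

Work backwards from position 64, undoing one out-shuffle at a time:
64 ← 75 ← 38
So the element now at position 64 started at position 38.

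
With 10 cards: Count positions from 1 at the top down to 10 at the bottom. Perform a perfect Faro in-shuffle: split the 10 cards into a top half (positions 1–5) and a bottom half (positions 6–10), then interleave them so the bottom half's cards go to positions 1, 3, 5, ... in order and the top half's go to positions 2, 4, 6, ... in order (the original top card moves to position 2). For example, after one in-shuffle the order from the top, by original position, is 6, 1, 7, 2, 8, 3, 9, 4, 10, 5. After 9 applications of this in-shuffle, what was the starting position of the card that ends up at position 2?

Work backwards from position 2, undoing one in-shuffle at a time:
2 ← 1 ← 6 ← 3 ← 7 ← 9 ← 10 ← 5 ← 8 ← 4
So the card now at position 2 started at position 4.

4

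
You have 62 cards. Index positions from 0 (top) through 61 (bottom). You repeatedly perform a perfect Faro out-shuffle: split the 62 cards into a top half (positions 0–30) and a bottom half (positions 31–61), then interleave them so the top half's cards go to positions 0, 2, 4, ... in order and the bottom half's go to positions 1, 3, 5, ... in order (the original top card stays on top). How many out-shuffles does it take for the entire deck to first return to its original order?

60

The out-shuffle permutes the 62 positions with cycle lengths [1, 1, 60].
Every card is home exactly when every cycle has completed a whole number of laps, i.e. after lcm(1, 60) = 60 out-shuffles.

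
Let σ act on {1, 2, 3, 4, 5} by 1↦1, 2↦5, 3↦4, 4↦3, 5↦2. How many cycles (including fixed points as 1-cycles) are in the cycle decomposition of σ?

Cycle decomposition: (1) (2 5) (3 4).
3 cycles.

3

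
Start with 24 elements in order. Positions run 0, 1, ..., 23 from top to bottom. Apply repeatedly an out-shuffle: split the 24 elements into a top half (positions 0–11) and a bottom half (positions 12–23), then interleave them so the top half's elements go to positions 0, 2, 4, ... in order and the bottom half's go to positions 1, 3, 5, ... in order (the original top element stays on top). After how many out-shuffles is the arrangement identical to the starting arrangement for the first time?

11

The out-shuffle permutes the 24 positions with cycle lengths [1, 1, 11, 11].
Every element is home exactly when every cycle has completed a whole number of laps, i.e. after lcm(1, 11) = 11 out-shuffles.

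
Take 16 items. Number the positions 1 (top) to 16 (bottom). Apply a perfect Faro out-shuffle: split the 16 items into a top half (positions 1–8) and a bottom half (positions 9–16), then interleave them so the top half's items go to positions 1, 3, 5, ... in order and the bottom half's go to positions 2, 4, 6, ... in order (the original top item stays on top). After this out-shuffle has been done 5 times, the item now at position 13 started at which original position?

Work backwards from position 13, undoing one out-shuffle at a time:
13 ← 7 ← 4 ← 10 ← 13 ← 7
So the item now at position 13 started at position 7.

7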